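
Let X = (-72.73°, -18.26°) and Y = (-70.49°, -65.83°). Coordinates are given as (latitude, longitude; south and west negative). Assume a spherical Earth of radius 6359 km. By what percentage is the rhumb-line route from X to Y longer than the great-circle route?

Great circle: σ = 0.2577 rad → d_gc = Rσ = 1638.6 km
Rhumb: Δφ = +0.0391, Δλ = -0.8303, Δψ = +0.1241, q = Δφ/Δψ = 0.3151 → d_rh = R√(Δφ²+q²Δλ²) = 1682.1 km
Excess = (1682.1 − 1638.6) / 1638.6 = 43.5 / 1638.6 = 2.655% ≈ 2.7%

2.7%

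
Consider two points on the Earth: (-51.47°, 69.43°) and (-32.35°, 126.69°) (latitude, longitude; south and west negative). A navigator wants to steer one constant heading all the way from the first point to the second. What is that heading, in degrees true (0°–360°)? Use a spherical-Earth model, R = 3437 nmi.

65.6°

Meridional parts: M(φ₁)=-1.0512, M(φ₂)=-0.5972 → ΔM = +0.4540;  Δλ = +0.9994 rad
tan C = Δλ / ΔM = +2.2014 → C = 65.57°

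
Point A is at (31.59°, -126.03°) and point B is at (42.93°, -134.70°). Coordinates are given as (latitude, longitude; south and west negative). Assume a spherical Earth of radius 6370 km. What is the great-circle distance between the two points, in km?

Haversine: a = sin²(Δφ/2)+cos φ₁ cos φ₂ sin²(Δλ/2) = 0.01332;  σ = 2·atan2(√a,√(1−a))
σ = 13.257° → d = Rσ = 6370·0.23138 = 1474 km

1474 km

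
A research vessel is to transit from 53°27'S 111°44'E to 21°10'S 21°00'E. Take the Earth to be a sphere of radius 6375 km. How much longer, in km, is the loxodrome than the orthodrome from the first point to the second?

397 km

Great circle: cos σ = sin φ₁ sin φ₂ + cos φ₁ cos φ₂ cos Δλ,  σ = 1.2839 rad → d_gc = 8185.0 km
Rhumb line: Δψ = +0.7298, q = Δφ/Δψ = 0.7720, d_rh = R√(Δφ²+q²Δλ²) = 8581.9 km
Excess = 8581.9 − 8185.0 = 396.9 ≈ 397 km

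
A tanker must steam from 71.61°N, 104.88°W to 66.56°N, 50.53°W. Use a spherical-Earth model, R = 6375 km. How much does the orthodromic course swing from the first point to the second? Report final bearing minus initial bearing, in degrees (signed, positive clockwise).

+51.3°

Initial bearing θ₁ = atan2(sin Δλ cos φ₂, cos φ₁ sin φ₂ − sin φ₁ cos φ₂ cos Δλ) = 77.87°
Final bearing θ₂ = (initial bearing from the destination back to the start) + 180° = 129.16°
Δθ = θ₂ − θ₁ = +51.3°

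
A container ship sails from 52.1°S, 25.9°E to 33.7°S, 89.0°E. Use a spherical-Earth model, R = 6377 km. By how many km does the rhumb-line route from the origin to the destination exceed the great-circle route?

138 km

Great circle: cos σ = sin φ₁ sin φ₂ + cos φ₁ cos φ₂ cos Δλ,  σ = 0.8379 rad → d_gc = 5343.17 km
Rhumb line: Δψ = +0.4436, q = Δφ/Δψ = 0.7239, d_rh = R√(Δφ²+q²Δλ²) = 5480.71 km
Excess = 5480.71 − 5343.17 = 137.54 ≈ 138 km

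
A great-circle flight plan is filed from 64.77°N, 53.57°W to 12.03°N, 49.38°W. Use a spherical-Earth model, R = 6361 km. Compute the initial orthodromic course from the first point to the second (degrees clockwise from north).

174.9°

θ = atan2( sin Δλ·cos φ₂ ,  cos φ₁ sin φ₂ − sin φ₁ cos φ₂ cos Δλ )
  = atan2(+0.0715, -0.7935) = 174.85°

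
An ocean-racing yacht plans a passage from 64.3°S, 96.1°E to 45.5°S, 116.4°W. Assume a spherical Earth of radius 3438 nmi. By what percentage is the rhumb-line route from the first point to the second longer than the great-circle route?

Great circle: σ = 1.1741 rad → d_gc = Rσ = 4036.7 nmi
Rhumb: Δφ = +0.3281, Δλ = +2.5744, Δψ = +0.5841, q = Δφ/Δψ = 0.5617 → d_rh = R√(Δφ²+q²Δλ²) = 5097.9 nmi
Excess = (5097.9 − 4036.7) / 4036.7 = 1061.2 / 4036.7 = 26.29% ≈ 26.3%

26.3%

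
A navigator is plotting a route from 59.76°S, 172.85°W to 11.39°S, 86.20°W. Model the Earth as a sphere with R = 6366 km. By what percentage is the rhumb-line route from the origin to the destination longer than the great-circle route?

Great circle: σ = 1.3700 rad → d_gc = Rσ = 8721.3 km
Rhumb: Δφ = +0.8442, Δλ = +1.5123, Δψ = +1.1085, q = Δφ/Δψ = 0.7616 → d_rh = R√(Δφ²+q²Δλ²) = 9090.8 km
Excess = (9090.8 − 8721.3) / 8721.3 = 369.5 / 8721.3 = 4.24% ≈ 4.2%

4.2%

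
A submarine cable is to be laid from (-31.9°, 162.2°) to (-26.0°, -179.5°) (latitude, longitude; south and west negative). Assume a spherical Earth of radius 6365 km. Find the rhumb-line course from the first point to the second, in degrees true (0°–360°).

Meridional parts: M(φ₁)=-0.5880, M(φ₂)=-0.4702 → ΔM = +0.1178;  Δλ = +0.3194 rad
tan C = Δλ / ΔM = +2.7122 → C = 69.76°

69.8°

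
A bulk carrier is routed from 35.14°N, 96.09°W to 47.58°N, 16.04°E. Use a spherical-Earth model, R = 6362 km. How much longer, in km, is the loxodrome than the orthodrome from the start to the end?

799 km

Great circle: cos σ = sin φ₁ sin φ₂ + cos φ₁ cos φ₂ cos Δλ,  σ = 1.3520 rad → d_gc = 8601.1 km
Rhumb line: Δψ = +0.2907, q = Δφ/Δψ = 0.7468, d_rh = R√(Δφ²+q²Δλ²) = 9400.2 km
Excess = 9400.2 − 8601.1 = 799.1 ≈ 799 km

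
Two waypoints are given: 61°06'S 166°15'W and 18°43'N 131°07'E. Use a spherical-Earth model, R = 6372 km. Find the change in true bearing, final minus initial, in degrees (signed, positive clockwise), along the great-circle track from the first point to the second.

Initial bearing θ₁ = atan2(sin Δλ cos φ₂, cos φ₁ sin φ₂ − sin φ₁ cos φ₂ cos Δλ) = 302.52°
Final bearing θ₂ = (initial bearing from the destination back to the start) + 180° = 334.52°
Δθ = θ₂ − θ₁ = +32.0°

+32.0°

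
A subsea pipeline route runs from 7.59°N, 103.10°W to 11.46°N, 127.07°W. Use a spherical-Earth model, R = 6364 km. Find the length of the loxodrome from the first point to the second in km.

Rhumb course C = atan2(Δλ, Δψ) with Δψ = ln[tan(π/4+φ₂/2)/tan(π/4+φ₁/2)] = +0.0685, Δλ = -0.4184 → C = 279.30°
d = R·|Δφ| / |cos C| = 6364·0.06754 / 0.16159 = 2660 km

2660 km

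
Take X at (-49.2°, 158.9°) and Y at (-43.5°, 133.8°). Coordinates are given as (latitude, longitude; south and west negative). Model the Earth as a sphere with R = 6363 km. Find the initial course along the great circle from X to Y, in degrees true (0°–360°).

278.8°

θ = atan2( sin Δλ·cos φ₂ ,  cos φ₁ sin φ₂ − sin φ₁ cos φ₂ cos Δλ )
  = atan2(-0.3077, +0.0475) = 278.77°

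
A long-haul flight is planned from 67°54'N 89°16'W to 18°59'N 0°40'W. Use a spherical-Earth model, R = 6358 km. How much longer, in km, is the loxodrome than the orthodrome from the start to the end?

Great circle: cos σ = sin φ₁ sin φ₂ + cos φ₁ cos φ₂ cos Δλ,  σ = 1.2555 rad → d_gc = 7982.6 km
Rhumb line: Δψ = -1.2957, q = Δφ/Δψ = 0.6589, d_rh = R√(Δφ²+q²Δλ²) = 8451.7 km
Excess = 8451.7 − 7982.6 = 469.1 ≈ 469 km

469 km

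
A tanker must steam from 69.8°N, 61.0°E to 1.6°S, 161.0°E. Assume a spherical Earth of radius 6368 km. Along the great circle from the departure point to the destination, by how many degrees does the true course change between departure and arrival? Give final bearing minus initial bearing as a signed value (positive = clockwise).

At departure: θ₁ = atan2(sin Δλ cos φ₂, cos φ₁ sin φ₂ − sin φ₁ cos φ₂ cos Δλ) = 81.15°
At arrival: θ₂ = atan2(sin Δλ cos φ₁, −cos φ₂ sin φ₁ + sin φ₂ cos φ₁ cos Δλ) = 160.04°
Δθ = θ₂ − θ₁ = +78.9°

+78.9°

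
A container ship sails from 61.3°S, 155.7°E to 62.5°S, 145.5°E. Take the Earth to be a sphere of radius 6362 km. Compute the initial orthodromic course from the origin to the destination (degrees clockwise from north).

N = sin Δλ·cos φ₂ = -0.0818;  D = cos φ₁ sin φ₂ − sin φ₁ cos φ₂ cos Δλ = -0.0273
initial course = atan2(N, D) = 251.51°

251.5°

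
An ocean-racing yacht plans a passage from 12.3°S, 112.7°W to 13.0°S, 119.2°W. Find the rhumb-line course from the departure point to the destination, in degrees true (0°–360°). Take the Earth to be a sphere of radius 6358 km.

Δψ = ln[tan(π/4+φ₂/2)/tan(π/4+φ₁/2)] = -0.0125
Δλ = -0.1134 rad (taken the short way round)
course = atan2(Δλ, Δψ) = 263.70°

263.7°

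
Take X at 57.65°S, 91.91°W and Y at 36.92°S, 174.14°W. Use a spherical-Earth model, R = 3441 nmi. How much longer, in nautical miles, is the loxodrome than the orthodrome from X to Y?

Great circle: cos σ = sin φ₁ sin φ₂ + cos φ₁ cos φ₂ cos Δλ,  σ = 0.9700 rad → d_gc = 3337.8 nmi
Rhumb line: Δψ = +0.5434, q = Δφ/Δψ = 0.6658, d_rh = R√(Δφ²+q²Δλ²) = 3515.7 nmi
Excess = 3515.7 − 3337.8 = 177.9 ≈ 178 nmi

178 nmi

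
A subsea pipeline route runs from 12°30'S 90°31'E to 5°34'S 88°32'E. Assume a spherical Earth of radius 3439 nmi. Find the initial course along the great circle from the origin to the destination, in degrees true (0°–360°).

θ = atan2( sin Δλ·cos φ₂ ,  cos φ₁ sin φ₂ − sin φ₁ cos φ₂ cos Δλ )
  = atan2(-0.0344, +0.1206) = 344.06°

344.1°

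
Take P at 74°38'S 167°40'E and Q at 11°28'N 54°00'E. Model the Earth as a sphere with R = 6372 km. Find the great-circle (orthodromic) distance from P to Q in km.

cos σ = sin φ₁ sin φ₂ + cos φ₁ cos φ₂ cos Δλ
      = sin(-74.63°)sin(11.47°) + cos(-74.63°)cos(11.47°)cos(-113.67°) = -0.2959
σ = 107.214° → d = Rσ = 6372·1.87124 = 11924 km

11924 km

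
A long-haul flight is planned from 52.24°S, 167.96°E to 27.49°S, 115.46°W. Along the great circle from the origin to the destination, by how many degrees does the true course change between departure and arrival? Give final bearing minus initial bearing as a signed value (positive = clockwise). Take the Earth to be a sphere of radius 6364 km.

Initial bearing θ₁ = atan2(sin Δλ cos φ₂, cos φ₁ sin φ₂ − sin φ₁ cos φ₂ cos Δλ) = 97.91°
Final bearing θ₂ = (initial bearing from the destination back to the start) + 180° = 43.14°
Δθ = θ₂ − θ₁ = -54.8°

-54.8°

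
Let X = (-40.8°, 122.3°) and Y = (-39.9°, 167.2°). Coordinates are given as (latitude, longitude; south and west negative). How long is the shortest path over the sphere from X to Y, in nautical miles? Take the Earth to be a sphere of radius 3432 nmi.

Haversine: a = sin²(Δφ/2)+cos φ₁ cos φ₂ sin²(Δλ/2) = 0.08475;  σ = 2·atan2(√a,√(1−a))
σ = 33.850° → d = Rσ = 3432·0.59080 = 2028 nmi

2028 nmi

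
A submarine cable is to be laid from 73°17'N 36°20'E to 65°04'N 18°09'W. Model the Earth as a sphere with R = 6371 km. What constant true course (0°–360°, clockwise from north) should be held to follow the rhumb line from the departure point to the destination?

Δψ = ln[tan(π/4+φ₂/2)/tan(π/4+φ₁/2)] = -0.4086
Δλ = -0.9509 rad (taken the short way round)
course = atan2(Δλ, Δψ) = 246.75°

246.7°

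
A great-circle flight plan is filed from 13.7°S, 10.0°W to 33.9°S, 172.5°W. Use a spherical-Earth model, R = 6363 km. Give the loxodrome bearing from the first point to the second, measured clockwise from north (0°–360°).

Meridional parts: M(φ₁)=-0.2414, M(φ₂)=-0.6296 → ΔM = -0.3881;  Δλ = -2.8362 rad
tan C = Δλ / ΔM = +7.3072 → C = 262.21°

262.2°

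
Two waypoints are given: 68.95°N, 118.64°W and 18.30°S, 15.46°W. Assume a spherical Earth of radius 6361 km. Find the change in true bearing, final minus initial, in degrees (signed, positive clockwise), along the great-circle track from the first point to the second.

At departure: θ₁ = atan2(sin Δλ cos φ₂, cos φ₁ sin φ₂ − sin φ₁ cos φ₂ cos Δλ) = 84.49°
At arrival: θ₂ = atan2(sin Δλ cos φ₁, −cos φ₂ sin φ₁ + sin φ₂ cos φ₁ cos Δλ) = 157.88°
Δθ = θ₂ − θ₁ = +73.4°

+73.4°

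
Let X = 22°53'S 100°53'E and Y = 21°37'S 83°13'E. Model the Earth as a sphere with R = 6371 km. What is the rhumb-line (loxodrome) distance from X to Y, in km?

Rhumb course C = atan2(Δλ, Δψ) with Δψ = ln[tan(π/4+φ₂/2)/tan(π/4+φ₁/2)] = +0.0239, Δλ = -0.3083 → C = 274.43°
d = R·|Δφ| / |cos C| = 6371·0.02211 / 0.07724 = 1824 km

1824 km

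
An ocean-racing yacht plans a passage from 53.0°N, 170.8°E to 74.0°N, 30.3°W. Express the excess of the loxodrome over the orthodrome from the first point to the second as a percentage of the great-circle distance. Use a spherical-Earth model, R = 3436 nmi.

Great circle: σ = 0.9110 rad → d_gc = Rσ = 3130.3 nmi
Rhumb: Δφ = +0.3665, Δλ = +2.7733, Δψ = +0.8674, q = Δφ/Δψ = 0.4225 → d_rh = R√(Δφ²+q²Δλ²) = 4218.8 nmi
Excess = (4218.8 − 3130.3) / 3130.3 = 1088.5 / 3130.3 = 34.77% ≈ 34.8%

34.8%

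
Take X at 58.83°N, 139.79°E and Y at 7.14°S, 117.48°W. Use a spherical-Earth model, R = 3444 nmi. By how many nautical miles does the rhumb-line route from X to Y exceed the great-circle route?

Great circle: cos σ = sin φ₁ sin φ₂ + cos φ₁ cos φ₂ cos Δλ,  σ = 1.7921 rad → d_gc = 6172.1 nmi
Rhumb line: Δψ = -1.4018, q = Δφ/Δψ = 0.8214, d_rh = R√(Δφ²+q²Δλ²) = 6438.2 nmi
Excess = 6438.2 − 6172.1 = 266.1 ≈ 266 nmi

266 nmi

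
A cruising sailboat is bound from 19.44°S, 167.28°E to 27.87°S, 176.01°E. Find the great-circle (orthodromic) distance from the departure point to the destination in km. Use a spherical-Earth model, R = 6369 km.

cos σ = sin φ₁ sin φ₂ + cos φ₁ cos φ₂ cos Δλ
      = sin(-19.44°)sin(-27.87°) + cos(-19.44°)cos(-27.87°)cos(8.73°) = 0.9795
σ = 11.611° → d = Rσ = 6369·0.20264 = 1291 km

1291 km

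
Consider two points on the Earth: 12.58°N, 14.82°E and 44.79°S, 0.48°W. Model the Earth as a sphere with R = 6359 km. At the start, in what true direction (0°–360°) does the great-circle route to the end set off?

192.6°

N = sin Δλ·cos φ₂ = -0.1873;  D = cos φ₁ sin φ₂ − sin φ₁ cos φ₂ cos Δλ = -0.8367
initial course = atan2(N, D) = 192.62°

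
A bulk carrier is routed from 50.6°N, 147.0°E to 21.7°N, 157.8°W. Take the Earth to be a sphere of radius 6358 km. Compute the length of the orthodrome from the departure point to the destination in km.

Haversine: a = sin²(Δφ/2)+cos φ₁ cos φ₂ sin²(Δλ/2) = 0.18885;  σ = 2·atan2(√a,√(1−a))
σ = 51.516° → d = Rσ = 6358·0.89913 = 5717 km

5717 km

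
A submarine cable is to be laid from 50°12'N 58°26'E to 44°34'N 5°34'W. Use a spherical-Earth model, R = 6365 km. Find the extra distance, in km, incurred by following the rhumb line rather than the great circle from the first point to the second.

Great circle: cos σ = sin φ₁ sin φ₂ + cos φ₁ cos φ₂ cos Δλ,  σ = 0.7391 rad → d_gc = 4704.6 km
Rhumb line: Δψ = -0.1454, q = Δφ/Δψ = 0.6762, d_rh = R√(Δφ²+q²Δλ²) = 4848.0 km
Excess = 4848.0 − 4704.6 = 143.4 ≈ 143 km

143 km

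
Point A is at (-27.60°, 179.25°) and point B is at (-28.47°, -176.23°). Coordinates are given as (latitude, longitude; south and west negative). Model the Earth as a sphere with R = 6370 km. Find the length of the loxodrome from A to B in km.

Δψ = ln[tan(π/4+φ₂/2)/tan(π/4+φ₁/2)] = -0.0172;  Δφ = -0.0152 rad,  Δλ = +0.0789 rad
q = Δφ/Δψ = 0.8826
d = R·√(Δφ² + q²Δλ²) = 6370·0.07127 = 454 km

454 km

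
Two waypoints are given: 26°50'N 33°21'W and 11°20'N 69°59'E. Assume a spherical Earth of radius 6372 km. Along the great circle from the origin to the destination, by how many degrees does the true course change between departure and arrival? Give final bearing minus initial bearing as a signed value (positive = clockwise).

Initial bearing θ₁ = atan2(sin Δλ cos φ₂, cos φ₁ sin φ₂ − sin φ₁ cos φ₂ cos Δλ) = 73.79°
Final bearing θ₂ = (initial bearing from the destination back to the start) + 180° = 119.09°
Δθ = θ₂ − θ₁ = +45.3°

+45.3°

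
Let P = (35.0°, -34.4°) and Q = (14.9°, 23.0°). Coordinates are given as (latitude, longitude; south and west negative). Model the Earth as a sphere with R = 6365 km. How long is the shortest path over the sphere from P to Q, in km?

6107 km

Haversine: a = sin²(Δφ/2)+cos φ₁ cos φ₂ sin²(Δλ/2) = 0.21301;  σ = 2·atan2(√a,√(1−a))
σ = 54.972° → d = Rσ = 6365·0.95944 = 6107 km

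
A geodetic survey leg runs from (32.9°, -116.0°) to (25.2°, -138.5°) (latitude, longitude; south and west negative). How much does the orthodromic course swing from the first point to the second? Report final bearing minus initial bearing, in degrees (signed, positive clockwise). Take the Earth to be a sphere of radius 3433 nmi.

-11.1°

Initial bearing θ₁ = atan2(sin Δλ cos φ₂, cos φ₁ sin φ₂ − sin φ₁ cos φ₂ cos Δλ) = 254.42°
Final bearing θ₂ = (initial bearing from the destination back to the start) + 180° = 243.36°
Δθ = θ₂ − θ₁ = -11.1°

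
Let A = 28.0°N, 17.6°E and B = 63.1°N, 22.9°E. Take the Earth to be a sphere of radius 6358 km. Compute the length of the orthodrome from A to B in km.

3914 km

Haversine: a = sin²(Δφ/2)+cos φ₁ cos φ₂ sin²(Δλ/2) = 0.09178;  σ = 2·atan2(√a,√(1−a))
σ = 35.270° → d = Rσ = 6358·0.61557 = 3914 km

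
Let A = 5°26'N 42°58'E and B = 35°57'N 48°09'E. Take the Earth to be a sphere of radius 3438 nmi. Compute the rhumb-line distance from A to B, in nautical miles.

1853 nmi

Rhumb course C = atan2(Δλ, Δψ) with Δψ = ln[tan(π/4+φ₂/2)/tan(π/4+φ₁/2)] = +0.5782, Δλ = +0.0905 → C = 8.89°
d = R·|Δφ| / |cos C| = 3438·0.53262 / 0.98798 = 1853 nmi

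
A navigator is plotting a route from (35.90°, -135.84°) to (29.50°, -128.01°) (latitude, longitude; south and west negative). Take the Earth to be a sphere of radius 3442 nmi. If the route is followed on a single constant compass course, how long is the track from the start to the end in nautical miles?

552 nmi

Rhumb course C = atan2(Δλ, Δψ) with Δψ = ln[tan(π/4+φ₂/2)/tan(π/4+φ₁/2)] = -0.1329, Δλ = +0.1367 → C = 134.19°
d = R·|Δφ| / |cos C| = 3442·0.11170 / 0.69708 = 552 nmi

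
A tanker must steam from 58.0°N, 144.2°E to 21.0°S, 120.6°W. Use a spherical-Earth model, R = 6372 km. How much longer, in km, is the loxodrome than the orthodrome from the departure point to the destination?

Great circle: cos σ = sin φ₁ sin φ₂ + cos φ₁ cos φ₂ cos Δλ,  σ = 1.9270 rad → d_gc = 12279.1 km
Rhumb line: Δψ = -1.6242, q = Δφ/Δψ = 0.8489, d_rh = R√(Δφ²+q²Δλ²) = 12568.8 km
Excess = 12568.8 − 12279.1 = 289.7 ≈ 290 km

290 km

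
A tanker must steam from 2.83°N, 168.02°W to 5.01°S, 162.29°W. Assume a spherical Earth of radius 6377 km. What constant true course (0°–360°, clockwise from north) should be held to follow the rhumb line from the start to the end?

Meridional parts: M(φ₁)=+0.0494, M(φ₂)=-0.0876 → ΔM = -0.1370;  Δλ = +0.1000 rad
tan C = Δλ / ΔM = -0.7302 → C = 143.86°

143.9°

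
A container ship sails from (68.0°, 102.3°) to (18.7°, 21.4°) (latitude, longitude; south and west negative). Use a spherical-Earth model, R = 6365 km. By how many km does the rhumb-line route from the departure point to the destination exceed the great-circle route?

Great circle: cos σ = sin φ₁ sin φ₂ + cos φ₁ cos φ₂ cos Δλ,  σ = 1.2096 rad → d_gc = 7699.2 km
Rhumb line: Δψ = -1.3056, q = Δφ/Δψ = 0.6590, d_rh = R√(Δφ²+q²Δλ²) = 8067.0 km
Excess = 8067.0 − 7699.2 = 367.8 ≈ 368 km

368 km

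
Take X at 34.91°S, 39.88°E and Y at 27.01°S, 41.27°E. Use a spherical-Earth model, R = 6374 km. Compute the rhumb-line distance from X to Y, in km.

889 km

Δψ = ln[tan(π/4+φ₂/2)/tan(π/4+φ₁/2)] = +0.1610;  Δφ = +0.1379 rad,  Δλ = +0.0243 rad
q = Δφ/Δψ = 0.8564
d = R·√(Δφ² + q²Δλ²) = 6374·0.13944 = 889 km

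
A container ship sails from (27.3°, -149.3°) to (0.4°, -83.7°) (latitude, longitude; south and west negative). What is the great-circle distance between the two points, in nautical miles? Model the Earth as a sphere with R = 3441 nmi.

4100 nmi

Haversine: a = sin²(Δφ/2)+cos φ₁ cos φ₂ sin²(Δλ/2) = 0.31486;  σ = 2·atan2(√a,√(1−a))
σ = 68.267° → d = Rσ = 3441·1.19148 = 4100 nmi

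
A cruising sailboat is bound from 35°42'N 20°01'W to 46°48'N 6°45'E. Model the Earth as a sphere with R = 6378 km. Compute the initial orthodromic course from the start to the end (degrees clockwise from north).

52.6°

N = sin Δλ·cos φ₂ = +0.3083;  D = cos φ₁ sin φ₂ − sin φ₁ cos φ₂ cos Δλ = +0.2353
initial course = atan2(N, D) = 52.64°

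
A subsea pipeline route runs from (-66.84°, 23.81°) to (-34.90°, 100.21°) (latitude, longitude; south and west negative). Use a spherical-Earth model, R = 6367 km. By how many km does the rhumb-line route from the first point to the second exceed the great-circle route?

295 km

Great circle: cos σ = sin φ₁ sin φ₂ + cos φ₁ cos φ₂ cos Δλ,  σ = 0.9249 rad → d_gc = 5889.1 km
Rhumb line: Δψ = +0.9345, q = Δφ/Δψ = 0.5965, d_rh = R√(Δφ²+q²Δλ²) = 6184.5 km
Excess = 6184.5 − 5889.1 = 295.4 ≈ 295 km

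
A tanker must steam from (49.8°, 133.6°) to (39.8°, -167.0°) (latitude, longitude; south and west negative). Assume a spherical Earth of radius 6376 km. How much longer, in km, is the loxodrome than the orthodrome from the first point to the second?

112 km

Great circle: cos σ = sin φ₁ sin φ₂ + cos φ₁ cos φ₂ cos Δλ,  σ = 0.7357 rad → d_gc = 4691.0 km
Rhumb line: Δψ = -0.2469, q = Δφ/Δψ = 0.7069, d_rh = R√(Δφ²+q²Δλ²) = 4803.3 km
Excess = 4803.3 − 4691.0 = 112.3 ≈ 112 km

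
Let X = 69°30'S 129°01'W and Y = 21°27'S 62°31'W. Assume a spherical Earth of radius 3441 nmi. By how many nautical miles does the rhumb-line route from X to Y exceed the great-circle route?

122 nmi

Great circle: cos σ = sin φ₁ sin φ₂ + cos φ₁ cos φ₂ cos Δλ,  σ = 1.0787 rad → d_gc = 3711.7 nmi
Rhumb line: Δψ = +1.3268, q = Δφ/Δψ = 0.6321, d_rh = R√(Δφ²+q²Δλ²) = 3834.1 nmi
Excess = 3834.1 − 3711.7 = 122.4 ≈ 122 nmi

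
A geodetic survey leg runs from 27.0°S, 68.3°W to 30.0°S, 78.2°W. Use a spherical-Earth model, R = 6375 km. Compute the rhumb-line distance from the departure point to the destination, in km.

1024 km

Rhumb course C = atan2(Δλ, Δψ) with Δψ = ln[tan(π/4+φ₂/2)/tan(π/4+φ₁/2)] = -0.0596, Δλ = -0.1728 → C = 250.97°
d = R·|Δφ| / |cos C| = 6375·0.05236 / 0.32603 = 1024 km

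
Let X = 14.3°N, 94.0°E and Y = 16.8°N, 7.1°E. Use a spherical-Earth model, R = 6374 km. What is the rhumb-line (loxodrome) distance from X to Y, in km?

Δψ = ln[tan(π/4+φ₂/2)/tan(π/4+φ₁/2)] = +0.0453;  Δφ = +0.0436 rad,  Δλ = -1.5167 rad
q = Δφ/Δψ = 0.9633
d = R·√(Δφ² + q²Δλ²) = 6374·1.46169 = 9317 km

9317 km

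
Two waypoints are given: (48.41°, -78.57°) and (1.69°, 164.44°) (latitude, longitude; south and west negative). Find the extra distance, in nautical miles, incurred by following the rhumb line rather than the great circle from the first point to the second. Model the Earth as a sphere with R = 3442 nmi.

Great circle: cos σ = sin φ₁ sin φ₂ + cos φ₁ cos φ₂ cos Δλ,  σ = 1.8536 rad → d_gc = 6380.1 nmi
Rhumb line: Δψ = -0.9387, q = Δφ/Δψ = 0.8687, d_rh = R√(Δφ²+q²Δλ²) = 6719.3 nmi
Excess = 6719.3 − 6380.1 = 339.2 ≈ 339 nmi

339 nmi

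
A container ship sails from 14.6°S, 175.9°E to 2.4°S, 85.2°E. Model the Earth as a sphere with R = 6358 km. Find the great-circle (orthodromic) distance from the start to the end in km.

9995 km

Haversine: a = sin²(Δφ/2)+cos φ₁ cos φ₂ sin²(Δλ/2) = 0.50063;  σ = 2·atan2(√a,√(1−a))
σ = 90.072° → d = Rσ = 6358·1.57205 = 9995 km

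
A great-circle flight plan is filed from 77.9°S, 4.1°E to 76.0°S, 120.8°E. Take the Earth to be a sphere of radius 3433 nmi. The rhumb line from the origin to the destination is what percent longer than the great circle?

18.9%

Great circle: σ = 0.3872 rad → d_gc = Rσ = 1329.4 nmi
Rhumb: Δφ = +0.0332, Δλ = +2.0368, Δψ = +0.1471, q = Δφ/Δψ = 0.2254 → d_rh = R√(Δφ²+q²Δλ²) = 1580.2 nmi
Excess = (1580.2 − 1329.4) / 1329.4 = 250.8 / 1329.4 = 18.87% ≈ 18.9%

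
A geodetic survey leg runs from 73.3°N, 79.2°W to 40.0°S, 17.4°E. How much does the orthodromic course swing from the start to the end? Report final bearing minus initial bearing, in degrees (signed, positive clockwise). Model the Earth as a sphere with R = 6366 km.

At departure: θ₁ = atan2(sin Δλ cos φ₂, cos φ₁ sin φ₂ − sin φ₁ cos φ₂ cos Δλ) = 97.51°
At arrival: θ₂ = atan2(sin Δλ cos φ₁, −cos φ₂ sin φ₁ + sin φ₂ cos φ₁ cos Δλ) = 158.17°
Δθ = θ₂ − θ₁ = +60.7°

+60.7°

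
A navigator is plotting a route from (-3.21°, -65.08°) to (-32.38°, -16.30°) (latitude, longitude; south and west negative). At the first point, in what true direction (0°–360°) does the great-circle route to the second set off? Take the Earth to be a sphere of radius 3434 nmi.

θ = atan2( sin Δλ·cos φ₂ ,  cos φ₁ sin φ₂ − sin φ₁ cos φ₂ cos Δλ )
  = atan2(+0.6352, -0.5035) = 128.40°

128.4°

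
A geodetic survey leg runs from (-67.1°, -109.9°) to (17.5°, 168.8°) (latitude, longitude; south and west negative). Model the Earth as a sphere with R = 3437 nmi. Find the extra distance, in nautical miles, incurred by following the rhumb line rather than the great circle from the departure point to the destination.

Great circle: cos σ = sin φ₁ sin φ₂ + cos φ₁ cos φ₂ cos Δλ,  σ = 1.7935 rad → d_gc = 6164.3 nmi
Rhumb line: Δψ = +1.9071, q = Δφ/Δψ = 0.7742, d_rh = R√(Δφ²+q²Δλ²) = 6325.5 nmi
Excess = 6325.5 − 6164.3 = 161.2 ≈ 161 nmi

161 nmi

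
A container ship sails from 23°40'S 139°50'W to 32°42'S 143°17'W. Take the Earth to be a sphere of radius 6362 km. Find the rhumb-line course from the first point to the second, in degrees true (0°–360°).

Meridional parts: M(φ₁)=-0.4253, M(φ₂)=-0.6045 → ΔM = -0.1792;  Δλ = -0.0602 rad
tan C = Δλ / ΔM = +0.3361 → C = 198.58°

198.6°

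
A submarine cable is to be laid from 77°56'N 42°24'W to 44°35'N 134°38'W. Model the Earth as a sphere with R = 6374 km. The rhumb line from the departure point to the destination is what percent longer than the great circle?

9.0%

Great circle: σ = 0.8222 rad → d_gc = Rσ = 5240.5 km
Rhumb: Δφ = -0.5821, Δλ = -1.6098, Δψ = -1.3761, q = Δφ/Δψ = 0.4230 → d_rh = R√(Δφ²+q²Δλ²) = 5709.8 km
Excess = (5709.8 − 5240.5) / 5240.5 = 469.3 / 5240.5 = 8.96% ≈ 9.0%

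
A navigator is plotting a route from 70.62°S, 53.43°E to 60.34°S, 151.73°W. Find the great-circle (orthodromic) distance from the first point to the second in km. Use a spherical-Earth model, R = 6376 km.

5325 km

Haversine: a = sin²(Δφ/2)+cos φ₁ cos φ₂ sin²(Δλ/2) = 0.16444;  σ = 2·atan2(√a,√(1−a))
σ = 47.847° → d = Rσ = 6376·0.83509 = 5325 km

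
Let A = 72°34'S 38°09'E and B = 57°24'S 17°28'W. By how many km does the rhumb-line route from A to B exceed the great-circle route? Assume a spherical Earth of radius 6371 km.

Great circle: cos σ = sin φ₁ sin φ₂ + cos φ₁ cos φ₂ cos Δλ,  σ = 0.4626 rad → d_gc = 2947.0 km
Rhumb line: Δψ = +0.6457, q = Δφ/Δψ = 0.4100, d_rh = R√(Δφ²+q²Δλ²) = 3045.1 km
Excess = 3045.1 − 2947.0 = 98.1 ≈ 98 km

98 km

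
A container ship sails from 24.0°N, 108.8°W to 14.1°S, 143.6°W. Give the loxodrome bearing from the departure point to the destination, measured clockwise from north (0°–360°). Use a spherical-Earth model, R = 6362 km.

Meridional parts: M(φ₁)=+0.4317, M(φ₂)=-0.2486 → ΔM = -0.6803;  Δλ = -0.6074 rad
tan C = Δλ / ΔM = +0.8928 → C = 221.76°

221.8°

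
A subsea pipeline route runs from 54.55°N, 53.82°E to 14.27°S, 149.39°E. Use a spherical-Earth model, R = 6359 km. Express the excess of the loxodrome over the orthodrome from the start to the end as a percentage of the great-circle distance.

Great circle: σ = 1.8290 rad → d_gc = Rσ = 11630.7 km
Rhumb: Δφ = -1.2011, Δλ = +1.6680, Δψ = -1.3923, q = Δφ/Δψ = 0.8627 → d_rh = R√(Δφ²+q²Δλ²) = 11919.4 km
Excess = (11919.4 − 11630.7) / 11630.7 = 288.7 / 11630.7 = 2.48% ≈ 2.5%

2.5%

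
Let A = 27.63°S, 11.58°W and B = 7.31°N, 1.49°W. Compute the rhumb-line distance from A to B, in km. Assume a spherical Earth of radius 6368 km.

4032 km

Rhumb course C = atan2(Δλ, Δψ) with Δψ = ln[tan(π/4+φ₂/2)/tan(π/4+φ₁/2)] = +0.6300, Δλ = +0.1761 → C = 15.62°
d = R·|Δφ| / |cos C| = 6368·0.60982 / 0.96308 = 4032 km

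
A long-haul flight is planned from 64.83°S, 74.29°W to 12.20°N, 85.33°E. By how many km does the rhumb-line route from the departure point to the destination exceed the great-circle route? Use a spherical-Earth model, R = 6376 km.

2391 km

Great circle: cos σ = sin φ₁ sin φ₂ + cos φ₁ cos φ₂ cos Δλ,  σ = 2.1907 rad → d_gc = 13967.8 km
Rhumb line: Δψ = +1.7140, q = Δφ/Δψ = 0.7844, d_rh = R√(Δφ²+q²Δλ²) = 16358.5 km
Excess = 16358.5 − 13967.8 = 2390.7 ≈ 2391 km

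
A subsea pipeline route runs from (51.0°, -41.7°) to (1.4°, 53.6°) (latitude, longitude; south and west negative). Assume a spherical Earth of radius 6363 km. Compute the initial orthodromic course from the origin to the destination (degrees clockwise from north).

N = sin Δλ·cos φ₂ = +0.9954;  D = cos φ₁ sin φ₂ − sin φ₁ cos φ₂ cos Δλ = +0.0871
initial course = atan2(N, D) = 85.00°

85.0°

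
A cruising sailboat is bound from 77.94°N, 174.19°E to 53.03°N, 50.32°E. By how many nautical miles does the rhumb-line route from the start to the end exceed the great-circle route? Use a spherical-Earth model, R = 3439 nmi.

499 nmi

Great circle: cos σ = sin φ₁ sin φ₂ + cos φ₁ cos φ₂ cos Δλ,  σ = 0.7795 rad → d_gc = 2680.6 nmi
Rhumb line: Δψ = -1.1521, q = Δφ/Δψ = 0.3774, d_rh = R√(Δφ²+q²Δλ²) = 3179.2 nmi
Excess = 3179.2 − 2680.6 = 498.6 ≈ 499 nmi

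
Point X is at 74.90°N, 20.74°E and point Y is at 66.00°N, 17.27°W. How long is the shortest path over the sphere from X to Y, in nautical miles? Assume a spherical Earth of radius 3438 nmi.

906 nmi

cos σ = sin φ₁ sin φ₂ + cos φ₁ cos φ₂ cos Δλ
      = sin(74.90°)sin(66.00°) + cos(74.90°)cos(66.00°)cos(-38.01°) = 0.9655
σ = 15.097° → d = Rσ = 3438·0.26349 = 906 nmi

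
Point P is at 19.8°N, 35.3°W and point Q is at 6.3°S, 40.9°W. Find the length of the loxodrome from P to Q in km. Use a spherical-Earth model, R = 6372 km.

Δψ = ln[tan(π/4+φ₂/2)/tan(π/4+φ₁/2)] = -0.4628;  Δφ = -0.4555 rad,  Δλ = -0.0977 rad
q = Δφ/Δψ = 0.9842
d = R·√(Δφ² + q²Δλ²) = 6372·0.46558 = 2967 km

2967 km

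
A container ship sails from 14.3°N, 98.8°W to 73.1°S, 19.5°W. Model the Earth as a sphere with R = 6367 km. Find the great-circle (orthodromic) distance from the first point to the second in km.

Haversine: a = sin²(Δφ/2)+cos φ₁ cos φ₂ sin²(Δλ/2) = 0.59202;  σ = 2·atan2(√a,√(1−a))
σ = 100.605° → d = Rσ = 6367·1.75588 = 11180 km

11180 km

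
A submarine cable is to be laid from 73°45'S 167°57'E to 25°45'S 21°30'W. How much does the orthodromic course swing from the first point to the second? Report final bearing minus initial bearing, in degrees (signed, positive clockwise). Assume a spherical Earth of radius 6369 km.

-168.7°

At departure: θ₁ = atan2(sin Δλ cos φ₂, cos φ₁ sin φ₂ − sin φ₁ cos φ₂ cos Δλ) = 171.37°
At arrival: θ₂ = atan2(sin Δλ cos φ₁, −cos φ₂ sin φ₁ + sin φ₂ cos φ₁ cos Δλ) = 2.67°
Δθ = θ₂ − θ₁ = -168.7°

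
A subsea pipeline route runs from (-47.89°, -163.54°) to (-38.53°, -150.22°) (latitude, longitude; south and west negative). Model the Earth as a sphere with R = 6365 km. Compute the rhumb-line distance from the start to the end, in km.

1496 km

Rhumb course C = atan2(Δλ, Δψ) with Δψ = ln[tan(π/4+φ₂/2)/tan(π/4+φ₁/2)] = +0.2248, Δλ = +0.2325 → C = 45.96°
d = R·|Δφ| / |cos C| = 6365·0.16336 / 0.69519 = 1496 km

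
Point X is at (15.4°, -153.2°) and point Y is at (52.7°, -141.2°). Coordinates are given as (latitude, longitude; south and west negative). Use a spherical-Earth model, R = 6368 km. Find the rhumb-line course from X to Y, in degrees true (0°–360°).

Δψ = ln[tan(π/4+φ₂/2)/tan(π/4+φ₁/2)] = +0.8141
Δλ = +0.2094 rad (taken the short way round)
course = atan2(Δλ, Δψ) = 14.43°

14.4°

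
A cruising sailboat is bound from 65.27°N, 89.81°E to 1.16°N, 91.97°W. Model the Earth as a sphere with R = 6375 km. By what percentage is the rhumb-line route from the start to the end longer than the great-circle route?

30.2%

Great circle: σ = 1.9820 rad → d_gc = Rσ = 12634.9 km
Rhumb: Δφ = -1.1189, Δλ = +3.1105, Δψ = -1.4974, q = Δφ/Δψ = 0.7472 → d_rh = R√(Δφ²+q²Δλ²) = 16445.1 km
Excess = (16445.1 − 12634.9) / 12634.9 = 3810.2 / 12634.9 = 30.16% ≈ 30.2%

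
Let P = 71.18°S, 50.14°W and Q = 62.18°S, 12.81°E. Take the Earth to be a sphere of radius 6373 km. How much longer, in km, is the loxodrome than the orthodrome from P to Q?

124 km

Great circle: cos σ = sin φ₁ sin φ₂ + cos φ₁ cos φ₂ cos Δλ,  σ = 0.4380 rad → d_gc = 2791.4 km
Rhumb line: Δψ = +0.4017, q = Δφ/Δψ = 0.3910, d_rh = R√(Δφ²+q²Δλ²) = 2915.2 km
Excess = 2915.2 − 2791.4 = 123.8 ≈ 124 km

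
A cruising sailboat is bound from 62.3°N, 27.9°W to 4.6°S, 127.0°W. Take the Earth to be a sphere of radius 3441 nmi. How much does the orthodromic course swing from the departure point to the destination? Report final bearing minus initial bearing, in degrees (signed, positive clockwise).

At departure: θ₁ = atan2(sin Δλ cos φ₂, cos φ₁ sin φ₂ − sin φ₁ cos φ₂ cos Δλ) = 275.93°
At arrival: θ₂ = atan2(sin Δλ cos φ₁, −cos φ₂ sin φ₁ + sin φ₂ cos φ₁ cos Δλ) = 207.64°
Δθ = θ₂ − θ₁ = -68.3°

-68.3°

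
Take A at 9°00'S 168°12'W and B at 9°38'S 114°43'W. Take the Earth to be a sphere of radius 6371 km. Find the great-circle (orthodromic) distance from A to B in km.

cos σ = sin φ₁ sin φ₂ + cos φ₁ cos φ₂ cos Δλ
      = sin(-9.00°)sin(-9.63°) + cos(-9.00°)cos(-9.63°)cos(53.48°) = 0.6056
σ = 52.726° → d = Rσ = 6371·0.92025 = 5863 km

5863 km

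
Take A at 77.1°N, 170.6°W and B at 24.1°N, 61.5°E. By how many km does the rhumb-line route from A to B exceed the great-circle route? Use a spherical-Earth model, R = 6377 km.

Great circle: cos σ = sin φ₁ sin φ₂ + cos φ₁ cos φ₂ cos Δλ,  σ = 1.2945 rad → d_gc = 8254.7 km
Rhumb line: Δψ = -1.7463, q = Δφ/Δψ = 0.5297, d_rh = R√(Δφ²+q²Δλ²) = 9573.7 km
Excess = 9573.7 − 8254.7 = 1319.0 ≈ 1319 km

1319 km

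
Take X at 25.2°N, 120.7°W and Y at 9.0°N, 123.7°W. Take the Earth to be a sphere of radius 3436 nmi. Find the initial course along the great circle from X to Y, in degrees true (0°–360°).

190.5°

θ = atan2( sin Δλ·cos φ₂ ,  cos φ₁ sin φ₂ − sin φ₁ cos φ₂ cos Δλ )
  = atan2(-0.0517, -0.2784) = 190.52°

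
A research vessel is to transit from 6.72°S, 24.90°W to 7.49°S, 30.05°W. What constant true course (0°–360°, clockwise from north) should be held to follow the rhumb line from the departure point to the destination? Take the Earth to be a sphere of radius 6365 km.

261.4°

Δψ = ln[tan(π/4+φ₂/2)/tan(π/4+φ₁/2)] = -0.0135
Δλ = -0.0899 rad (taken the short way round)
course = atan2(Δλ, Δψ) = 261.43°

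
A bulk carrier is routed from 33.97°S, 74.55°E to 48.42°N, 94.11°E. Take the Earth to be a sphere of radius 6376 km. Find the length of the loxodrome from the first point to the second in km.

9375 km

Rhumb course C = atan2(Δλ, Δψ) with Δψ = ln[tan(π/4+φ₂/2)/tan(π/4+φ₁/2)] = +1.5995, Δλ = +0.3414 → C = 12.05°
d = R·|Δφ| / |cos C| = 6376·1.43798 / 0.97797 = 9375 km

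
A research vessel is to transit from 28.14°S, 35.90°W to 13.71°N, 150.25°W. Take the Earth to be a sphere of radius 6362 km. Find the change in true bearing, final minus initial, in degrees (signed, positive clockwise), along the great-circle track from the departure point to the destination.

At departure: θ₁ = atan2(sin Δλ cos φ₂, cos φ₁ sin φ₂ − sin φ₁ cos φ₂ cos Δλ) = 271.30°
At arrival: θ₂ = atan2(sin Δλ cos φ₁, −cos φ₂ sin φ₁ + sin φ₂ cos φ₁ cos Δλ) = 294.85°
Δθ = θ₂ − θ₁ = +23.5°

+23.5°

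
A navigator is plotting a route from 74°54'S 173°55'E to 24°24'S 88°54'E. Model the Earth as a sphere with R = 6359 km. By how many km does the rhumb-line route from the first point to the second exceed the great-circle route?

449 km

Great circle: cos σ = sin φ₁ sin φ₂ + cos φ₁ cos φ₂ cos Δλ,  σ = 1.1380 rad → d_gc = 7236.3 km
Rhumb line: Δψ = +1.5815, q = Δφ/Δψ = 0.5573, d_rh = R√(Δφ²+q²Δλ²) = 7685.4 km
Excess = 7685.4 − 7236.3 = 449.1 ≈ 449 km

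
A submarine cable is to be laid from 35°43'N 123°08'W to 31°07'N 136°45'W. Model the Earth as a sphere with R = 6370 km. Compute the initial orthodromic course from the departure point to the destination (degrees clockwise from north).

θ = atan2( sin Δλ·cos φ₂ ,  cos φ₁ sin φ₂ − sin φ₁ cos φ₂ cos Δλ )
  = atan2(-0.2016, -0.0662) = 251.83°

251.8°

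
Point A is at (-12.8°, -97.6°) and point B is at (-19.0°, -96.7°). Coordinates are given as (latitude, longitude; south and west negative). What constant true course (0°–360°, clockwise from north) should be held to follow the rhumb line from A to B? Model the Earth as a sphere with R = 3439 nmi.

Meridional parts: M(φ₁)=-0.2253, M(φ₂)=-0.3379 → ΔM = -0.1126;  Δλ = +0.0157 rad
tan C = Δλ / ΔM = -0.1395 → C = 172.06°

172.1°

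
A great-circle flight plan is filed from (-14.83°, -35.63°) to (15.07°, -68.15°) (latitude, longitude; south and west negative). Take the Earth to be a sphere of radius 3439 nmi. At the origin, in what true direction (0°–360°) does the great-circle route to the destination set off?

θ = atan2( sin Δλ·cos φ₂ ,  cos φ₁ sin φ₂ − sin φ₁ cos φ₂ cos Δλ )
  = atan2(-0.5191, +0.4597) = 311.53°

311.5°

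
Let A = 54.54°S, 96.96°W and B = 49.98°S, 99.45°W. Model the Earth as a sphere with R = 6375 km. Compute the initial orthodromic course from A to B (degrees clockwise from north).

θ = atan2( sin Δλ·cos φ₂ ,  cos φ₁ sin φ₂ − sin φ₁ cos φ₂ cos Δλ )
  = atan2(-0.0279, +0.0790) = 340.53°

340.5°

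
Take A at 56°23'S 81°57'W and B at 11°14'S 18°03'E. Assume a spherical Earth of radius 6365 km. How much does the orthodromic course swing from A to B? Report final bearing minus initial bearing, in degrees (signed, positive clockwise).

At departure: θ₁ = atan2(sin Δλ cos φ₂, cos φ₁ sin φ₂ − sin φ₁ cos φ₂ cos Δλ) = 104.49°
At arrival: θ₂ = atan2(sin Δλ cos φ₁, −cos φ₂ sin φ₁ + sin φ₂ cos φ₁ cos Δλ) = 33.13°
Δθ = θ₂ − θ₁ = -71.4°

-71.4°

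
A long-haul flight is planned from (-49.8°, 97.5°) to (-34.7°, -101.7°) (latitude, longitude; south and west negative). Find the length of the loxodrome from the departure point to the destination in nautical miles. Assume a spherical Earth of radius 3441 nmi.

7151 nmi

Δψ = ln[tan(π/4+φ₂/2)/tan(π/4+φ₁/2)] = +0.3588;  Δφ = +0.2635 rad,  Δλ = +2.8065 rad
q = Δφ/Δψ = 0.7345
d = R·√(Δφ² + q²Δλ²) = 3441·2.07815 = 7151 nmi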